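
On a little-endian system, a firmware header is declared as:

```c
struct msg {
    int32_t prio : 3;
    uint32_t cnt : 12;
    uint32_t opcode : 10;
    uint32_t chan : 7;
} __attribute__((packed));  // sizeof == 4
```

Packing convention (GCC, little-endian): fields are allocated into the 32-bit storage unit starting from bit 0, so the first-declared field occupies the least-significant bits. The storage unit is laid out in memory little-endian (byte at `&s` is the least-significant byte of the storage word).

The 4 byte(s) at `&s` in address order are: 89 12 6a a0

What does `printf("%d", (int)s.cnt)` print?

[0]=0x89 [1]=0x12 [2]=0x6a [3]=0xa0 (little-endian) → word 0xa06a1289
prio:3 @ bit 0 → (0xa06a1289>>0)&0x7 = 0x1
cnt:12 @ bit 3 → (0xa06a1289>>3)&0xfff = 0x251  ←
opcode:10 @ bit 15 → (0xa06a1289>>15)&0x3ff = 0xd4
chan:7 @ bit 25 → (0xa06a1289>>25)&0x7f = 0x50

593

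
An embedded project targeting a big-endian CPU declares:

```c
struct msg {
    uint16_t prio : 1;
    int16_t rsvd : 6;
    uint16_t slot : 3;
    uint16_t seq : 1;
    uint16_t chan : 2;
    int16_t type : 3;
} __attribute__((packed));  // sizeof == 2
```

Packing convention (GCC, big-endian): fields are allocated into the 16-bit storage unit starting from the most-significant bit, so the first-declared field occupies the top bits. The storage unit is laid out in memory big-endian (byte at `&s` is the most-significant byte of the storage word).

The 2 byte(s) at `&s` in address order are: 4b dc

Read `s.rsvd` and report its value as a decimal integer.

[0]=0x4b [1]=0xdc (big-endian) → word 0x4bdc
prio:1 @ bit 15 → (0x4bdc>>15)&0x1 = 0x0
rsvd:6 @ bit 9 → (0x4bdc>>9)&0x3f = 0x25  ←
slot:3 @ bit 6 → (0x4bdc>>6)&0x7 = 0x7
seq:1 @ bit 5 → (0x4bdc>>5)&0x1 = 0x0
chan:2 @ bit 3 → (0x4bdc>>3)&0x3 = 0x3
type:3 @ bit 0 → (0x4bdc>>0)&0x7 = 0x4
rsvd signed 6b, MSB=1: 37 - 64 = -27

-27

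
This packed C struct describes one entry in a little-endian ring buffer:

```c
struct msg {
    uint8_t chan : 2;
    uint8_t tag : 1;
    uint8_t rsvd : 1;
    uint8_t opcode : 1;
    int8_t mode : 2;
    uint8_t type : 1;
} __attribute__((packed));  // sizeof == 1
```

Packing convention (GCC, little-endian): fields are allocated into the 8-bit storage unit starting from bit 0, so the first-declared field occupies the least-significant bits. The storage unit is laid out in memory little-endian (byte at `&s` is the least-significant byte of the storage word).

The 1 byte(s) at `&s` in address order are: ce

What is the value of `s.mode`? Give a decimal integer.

[0]=0xce (little-endian) → word 0xce
chan [0+:2] = (word>>0) & 0x3 = 2
tag [2+:1] = (word>>2) & 0x1 = 1
rsvd [3+:1] = (word>>3) & 0x1 = 1
opcode [4+:1] = (word>>4) & 0x1 = 0
mode [5+:2] = (word>>5) & 0x3 = 2  ←
type [7+:1] = (word>>7) & 0x1 = 1
mode signed 2b, MSB=1: 2 - 4 = -2

-2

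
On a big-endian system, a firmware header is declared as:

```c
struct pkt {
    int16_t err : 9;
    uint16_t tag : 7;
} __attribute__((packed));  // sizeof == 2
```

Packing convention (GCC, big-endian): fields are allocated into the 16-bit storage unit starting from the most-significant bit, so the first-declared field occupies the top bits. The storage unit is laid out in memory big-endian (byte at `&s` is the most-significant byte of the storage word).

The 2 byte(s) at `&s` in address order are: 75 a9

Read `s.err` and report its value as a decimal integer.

235

[0]=0x75 [1]=0xa9 (big-endian) → word 0x75a9
err [7+:9] = (word>>7) & 0x1ff = 235  ←
tag [0+:7] = (word>>0) & 0x7f = 41
err signed 9b, MSB=0: value = 235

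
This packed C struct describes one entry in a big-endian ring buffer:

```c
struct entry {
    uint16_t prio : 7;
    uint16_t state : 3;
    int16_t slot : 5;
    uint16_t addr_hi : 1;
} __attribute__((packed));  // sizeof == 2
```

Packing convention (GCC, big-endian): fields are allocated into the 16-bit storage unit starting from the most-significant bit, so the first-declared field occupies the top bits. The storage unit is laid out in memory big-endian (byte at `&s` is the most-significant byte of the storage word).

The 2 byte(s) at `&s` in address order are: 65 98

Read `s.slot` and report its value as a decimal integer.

12

[0]=0x65 [1]=0x98 (big-endian) → word 0x6598
prio:7 @ bit 9 → (0x6598>>9)&0x7f = 0x32
state:3 @ bit 6 → (0x6598>>6)&0x7 = 0x6
slot:5 @ bit 1 → (0x6598>>1)&0x1f = 0xc  ←
addr_hi:1 @ bit 0 → (0x6598>>0)&0x1 = 0x0
slot signed 5b, MSB=0: value = 12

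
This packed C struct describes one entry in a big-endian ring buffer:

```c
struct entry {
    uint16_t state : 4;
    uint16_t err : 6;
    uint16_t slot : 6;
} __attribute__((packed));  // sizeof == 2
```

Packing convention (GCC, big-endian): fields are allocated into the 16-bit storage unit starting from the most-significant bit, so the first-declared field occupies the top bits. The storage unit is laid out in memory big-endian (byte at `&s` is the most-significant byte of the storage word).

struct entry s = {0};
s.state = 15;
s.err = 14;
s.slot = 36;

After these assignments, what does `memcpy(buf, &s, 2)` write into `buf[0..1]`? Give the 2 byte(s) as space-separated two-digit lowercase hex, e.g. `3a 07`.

f3 a4

state (4b) val=15 bits=0xf at bit 12: 0xf000
err (6b) val=14 bits=0xe at bit 6: 0xf380
slot (6b) val=36 bits=0x24 at bit 0: 0xf3a4
word = 0xf3a4 → big-endian bytes:
  [0]=0xf3  [1]=0xa4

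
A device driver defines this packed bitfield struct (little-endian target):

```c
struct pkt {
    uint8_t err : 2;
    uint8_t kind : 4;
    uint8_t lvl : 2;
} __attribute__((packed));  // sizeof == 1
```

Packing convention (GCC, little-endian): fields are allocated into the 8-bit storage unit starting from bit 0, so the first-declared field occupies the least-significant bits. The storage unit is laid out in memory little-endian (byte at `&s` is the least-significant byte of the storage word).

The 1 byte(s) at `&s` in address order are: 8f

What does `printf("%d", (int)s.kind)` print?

[0]=0x8f (little-endian) → word 0x8f
err:2 @ bit 0 → (0x8f>>0)&0x3 = 0x3
kind:4 @ bit 2 → (0x8f>>2)&0xf = 0x3  ←
lvl:2 @ bit 6 → (0x8f>>6)&0x3 = 0x2

3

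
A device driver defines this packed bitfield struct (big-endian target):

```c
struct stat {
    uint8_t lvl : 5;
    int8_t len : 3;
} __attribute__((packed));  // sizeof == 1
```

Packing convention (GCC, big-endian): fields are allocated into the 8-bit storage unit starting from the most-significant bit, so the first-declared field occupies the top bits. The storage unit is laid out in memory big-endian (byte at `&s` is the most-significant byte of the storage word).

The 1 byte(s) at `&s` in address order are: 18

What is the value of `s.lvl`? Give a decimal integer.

3

[0]=0x18 (big-endian) → word 0x18
lvl:5 @ bit 3 → (0x18>>3)&0x1f = 0x3  ←
len:3 @ bit 0 → (0x18>>0)&0x7 = 0x0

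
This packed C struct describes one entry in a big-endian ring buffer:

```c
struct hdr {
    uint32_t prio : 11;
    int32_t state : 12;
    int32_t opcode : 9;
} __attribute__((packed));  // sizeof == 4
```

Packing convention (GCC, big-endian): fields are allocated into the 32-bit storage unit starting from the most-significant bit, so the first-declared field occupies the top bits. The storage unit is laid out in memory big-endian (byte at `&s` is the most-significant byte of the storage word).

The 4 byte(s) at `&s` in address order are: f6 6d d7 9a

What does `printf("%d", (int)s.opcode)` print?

-102

[0]=0xf6 [1]=0x6d [2]=0xd7 [3]=0x9a (big-endian) → word 0xf66dd79a
prio:11 @ bit 21 → (0xf66dd79a>>21)&0x7ff = 0x7b3
state:12 @ bit 9 → (0xf66dd79a>>9)&0xfff = 0x6eb
opcode:9 @ bit 0 → (0xf66dd79a>>0)&0x1ff = 0x19a  ←
opcode signed 9b, MSB=1: 410 - 512 = -102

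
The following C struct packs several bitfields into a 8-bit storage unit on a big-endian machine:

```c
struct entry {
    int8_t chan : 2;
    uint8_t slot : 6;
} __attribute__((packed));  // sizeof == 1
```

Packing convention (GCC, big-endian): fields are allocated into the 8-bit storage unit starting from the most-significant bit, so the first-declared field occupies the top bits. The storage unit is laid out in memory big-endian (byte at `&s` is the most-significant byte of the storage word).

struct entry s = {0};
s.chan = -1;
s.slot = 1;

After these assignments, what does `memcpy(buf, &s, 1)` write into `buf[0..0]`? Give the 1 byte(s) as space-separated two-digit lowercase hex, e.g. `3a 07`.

chan (2b) val=-1 bits=0x3 at bit 6: 0xc0
slot (6b) val=1 bits=0x1 at bit 0: 0xc1
word = 0xc1 → big-endian bytes:
  [0]=0xc1

c1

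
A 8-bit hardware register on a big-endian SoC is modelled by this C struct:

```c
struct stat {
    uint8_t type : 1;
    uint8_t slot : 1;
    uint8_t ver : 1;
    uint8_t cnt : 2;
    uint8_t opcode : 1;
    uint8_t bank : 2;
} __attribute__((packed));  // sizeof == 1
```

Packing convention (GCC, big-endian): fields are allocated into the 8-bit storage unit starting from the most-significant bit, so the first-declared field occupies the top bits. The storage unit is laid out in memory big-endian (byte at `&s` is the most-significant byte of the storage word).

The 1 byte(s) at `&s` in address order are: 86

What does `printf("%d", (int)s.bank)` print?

2

[0]=0x86 (big-endian) → word 0x86
type:1 @ bit 7 → (0x86>>7)&0x1 = 0x1
slot:1 @ bit 6 → (0x86>>6)&0x1 = 0x0
ver:1 @ bit 5 → (0x86>>5)&0x1 = 0x0
cnt:2 @ bit 3 → (0x86>>3)&0x3 = 0x0
opcode:1 @ bit 2 → (0x86>>2)&0x1 = 0x1
bank:2 @ bit 0 → (0x86>>0)&0x3 = 0x2  ←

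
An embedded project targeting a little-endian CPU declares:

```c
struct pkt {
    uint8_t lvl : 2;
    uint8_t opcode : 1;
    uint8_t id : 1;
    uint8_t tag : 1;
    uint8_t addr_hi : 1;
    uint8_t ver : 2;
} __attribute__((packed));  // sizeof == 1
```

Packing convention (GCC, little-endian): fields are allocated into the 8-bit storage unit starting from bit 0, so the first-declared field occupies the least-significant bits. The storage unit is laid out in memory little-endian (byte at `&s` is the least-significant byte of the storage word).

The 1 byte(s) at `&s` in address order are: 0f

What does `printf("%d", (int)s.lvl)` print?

3

[0]=0x0f (little-endian) → word 0x0f
lvl:2 @ bit 0 → (0x0f>>0)&0x3 = 0x3  ←
opcode:1 @ bit 2 → (0x0f>>2)&0x1 = 0x1
id:1 @ bit 3 → (0x0f>>3)&0x1 = 0x1
tag:1 @ bit 4 → (0x0f>>4)&0x1 = 0x0
addr_hi:1 @ bit 5 → (0x0f>>5)&0x1 = 0x0
ver:2 @ bit 6 → (0x0f>>6)&0x3 = 0x0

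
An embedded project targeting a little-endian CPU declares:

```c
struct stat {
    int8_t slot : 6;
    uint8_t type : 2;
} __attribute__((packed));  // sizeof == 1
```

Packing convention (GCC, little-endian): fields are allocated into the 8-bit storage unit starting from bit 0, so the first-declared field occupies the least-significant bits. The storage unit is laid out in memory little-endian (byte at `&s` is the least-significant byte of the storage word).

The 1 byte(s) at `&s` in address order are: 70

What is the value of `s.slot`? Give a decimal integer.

[0]=0x70 (little-endian) → word 0x70
slot:6 @ bit 0 → (0x70>>0)&0x3f = 0x30  ←
type:2 @ bit 6 → (0x70>>6)&0x3 = 0x1
slot signed 6b, MSB=1: 48 - 64 = -16

-16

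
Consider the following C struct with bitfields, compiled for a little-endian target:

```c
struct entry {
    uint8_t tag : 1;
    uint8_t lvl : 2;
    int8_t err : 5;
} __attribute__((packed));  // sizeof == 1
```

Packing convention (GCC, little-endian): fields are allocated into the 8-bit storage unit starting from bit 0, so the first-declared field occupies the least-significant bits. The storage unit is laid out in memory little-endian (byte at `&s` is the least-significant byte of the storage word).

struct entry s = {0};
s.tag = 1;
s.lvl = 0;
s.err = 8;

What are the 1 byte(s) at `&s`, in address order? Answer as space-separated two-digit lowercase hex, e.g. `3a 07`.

[0+:1] tag=1 & 0x1 = 0x1; word=0x01
[1+:2] lvl=0 & 0x3 = 0x0; word=0x01
[3+:5] err=8 & 0x1f = 0x8; word=0x41
word = 0x41 → little-endian bytes:
  [0]=0x41

41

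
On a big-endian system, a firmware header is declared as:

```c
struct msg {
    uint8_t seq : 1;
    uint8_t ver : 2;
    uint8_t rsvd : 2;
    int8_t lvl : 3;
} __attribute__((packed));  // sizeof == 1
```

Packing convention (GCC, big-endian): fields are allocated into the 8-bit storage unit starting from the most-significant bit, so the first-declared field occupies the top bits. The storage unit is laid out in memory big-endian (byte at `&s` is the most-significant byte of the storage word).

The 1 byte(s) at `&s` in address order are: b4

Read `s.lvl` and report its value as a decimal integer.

-4

[0]=0xb4 (big-endian) → word 0xb4
seq [7+:1] = (word>>7) & 0x1 = 1
ver [5+:2] = (word>>5) & 0x3 = 1
rsvd [3+:2] = (word>>3) & 0x3 = 2
lvl [0+:3] = (word>>0) & 0x7 = 4  ←
lvl signed 3b, MSB=1: 4 - 8 = -4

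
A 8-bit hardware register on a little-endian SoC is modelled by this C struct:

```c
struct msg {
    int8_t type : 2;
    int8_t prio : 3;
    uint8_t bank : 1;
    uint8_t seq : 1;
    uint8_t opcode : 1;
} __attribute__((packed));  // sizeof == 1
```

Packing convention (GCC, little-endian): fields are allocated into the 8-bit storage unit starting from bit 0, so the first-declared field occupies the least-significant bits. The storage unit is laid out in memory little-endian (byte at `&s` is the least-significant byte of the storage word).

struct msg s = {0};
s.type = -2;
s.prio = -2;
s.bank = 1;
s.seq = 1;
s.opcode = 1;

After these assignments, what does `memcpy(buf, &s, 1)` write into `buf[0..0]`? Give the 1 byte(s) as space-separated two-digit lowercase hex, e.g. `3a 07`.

fa

type (2b) val=-2 bits=0x2 at bit 0: 0x02
prio (3b) val=-2 bits=0x6 at bit 2: 0x1a
bank (1b) val=1 bits=0x1 at bit 5: 0x3a
seq (1b) val=1 bits=0x1 at bit 6: 0x7a
opcode (1b) val=1 bits=0x1 at bit 7: 0xfa
word = 0xfa → little-endian bytes:
  [0]=0xfa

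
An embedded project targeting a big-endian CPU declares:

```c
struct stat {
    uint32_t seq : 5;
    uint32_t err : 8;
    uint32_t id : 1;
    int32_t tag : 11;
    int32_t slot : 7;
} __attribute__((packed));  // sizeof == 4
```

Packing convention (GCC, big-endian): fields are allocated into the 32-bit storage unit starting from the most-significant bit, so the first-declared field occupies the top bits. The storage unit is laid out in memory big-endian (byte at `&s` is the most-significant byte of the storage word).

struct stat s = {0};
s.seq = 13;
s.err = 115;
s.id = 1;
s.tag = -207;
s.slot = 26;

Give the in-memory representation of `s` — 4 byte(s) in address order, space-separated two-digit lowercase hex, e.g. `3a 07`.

6b 9f 98 9a

[27+:5] seq=13 & 0x1f = 0xd; word=0x68000000
[19+:8] err=115 & 0xff = 0x73; word=0x6b980000
[18+:1] id=1 & 0x1 = 0x1; word=0x6b9c0000
[7+:11] tag=-207 & 0x7ff = 0x731; word=0x6b9f9880
[0+:7] slot=26 & 0x7f = 0x1a; word=0x6b9f989a
word = 0x6b9f989a → big-endian bytes:
  [0]=0x6b  [1]=0x9f  [2]=0x98  [3]=0x9a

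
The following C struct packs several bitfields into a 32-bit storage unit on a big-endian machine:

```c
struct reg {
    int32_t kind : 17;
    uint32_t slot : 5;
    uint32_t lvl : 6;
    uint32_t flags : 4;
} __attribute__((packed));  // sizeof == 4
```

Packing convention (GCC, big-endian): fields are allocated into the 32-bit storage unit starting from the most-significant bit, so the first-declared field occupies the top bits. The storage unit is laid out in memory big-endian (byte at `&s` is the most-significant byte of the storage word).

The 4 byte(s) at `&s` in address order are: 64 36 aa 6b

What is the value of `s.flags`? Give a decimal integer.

[0]=0x64 [1]=0x36 [2]=0xaa [3]=0x6b (big-endian) → word 0x6436aa6b
kind:17 @ bit 15 → (0x6436aa6b>>15)&0x1ffff = 0xc86d
slot:5 @ bit 10 → (0x6436aa6b>>10)&0x1f = 0xa
lvl:6 @ bit 4 → (0x6436aa6b>>4)&0x3f = 0x26
flags:4 @ bit 0 → (0x6436aa6b>>0)&0xf = 0xb  ←

11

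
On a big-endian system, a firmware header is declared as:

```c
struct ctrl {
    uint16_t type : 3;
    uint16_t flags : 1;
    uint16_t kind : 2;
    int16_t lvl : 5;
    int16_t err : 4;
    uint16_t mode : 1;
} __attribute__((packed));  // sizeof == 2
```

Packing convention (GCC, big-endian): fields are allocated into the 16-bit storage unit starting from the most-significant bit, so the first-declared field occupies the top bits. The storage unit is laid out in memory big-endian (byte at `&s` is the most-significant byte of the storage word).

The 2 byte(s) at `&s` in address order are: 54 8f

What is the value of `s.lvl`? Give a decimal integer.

4

[0]=0x54 [1]=0x8f (big-endian) → word 0x548f
type [13+:3] = (word>>13) & 0x7 = 2
flags [12+:1] = (word>>12) & 0x1 = 1
kind [10+:2] = (word>>10) & 0x3 = 1
lvl [5+:5] = (word>>5) & 0x1f = 4  ←
err [1+:4] = (word>>1) & 0xf = 7
mode [0+:1] = (word>>0) & 0x1 = 1
lvl signed 5b, MSB=0: value = 4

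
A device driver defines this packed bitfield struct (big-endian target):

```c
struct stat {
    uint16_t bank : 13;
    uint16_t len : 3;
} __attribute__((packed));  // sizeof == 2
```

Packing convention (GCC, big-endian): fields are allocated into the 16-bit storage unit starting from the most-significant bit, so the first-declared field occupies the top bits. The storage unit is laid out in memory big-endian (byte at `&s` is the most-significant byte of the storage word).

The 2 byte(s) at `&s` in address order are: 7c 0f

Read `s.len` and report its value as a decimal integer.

7

[0]=0x7c [1]=0x0f (big-endian) → word 0x7c0f
bank [3+:13] = (word>>3) & 0x1fff = 3969
len [0+:3] = (word>>0) & 0x7 = 7  ←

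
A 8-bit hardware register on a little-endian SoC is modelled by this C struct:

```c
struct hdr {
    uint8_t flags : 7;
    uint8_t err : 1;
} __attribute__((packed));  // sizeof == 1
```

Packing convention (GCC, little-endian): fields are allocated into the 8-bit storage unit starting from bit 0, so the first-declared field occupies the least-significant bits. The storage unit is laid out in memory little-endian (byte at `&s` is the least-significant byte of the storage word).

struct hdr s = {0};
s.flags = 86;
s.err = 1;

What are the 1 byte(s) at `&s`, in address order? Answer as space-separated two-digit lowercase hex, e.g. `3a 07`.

d6

flags (7b) val=86 bits=0x56 at bit 0: 0x56
err (1b) val=1 bits=0x1 at bit 7: 0xd6
word = 0xd6 → little-endian bytes:
  [0]=0xd6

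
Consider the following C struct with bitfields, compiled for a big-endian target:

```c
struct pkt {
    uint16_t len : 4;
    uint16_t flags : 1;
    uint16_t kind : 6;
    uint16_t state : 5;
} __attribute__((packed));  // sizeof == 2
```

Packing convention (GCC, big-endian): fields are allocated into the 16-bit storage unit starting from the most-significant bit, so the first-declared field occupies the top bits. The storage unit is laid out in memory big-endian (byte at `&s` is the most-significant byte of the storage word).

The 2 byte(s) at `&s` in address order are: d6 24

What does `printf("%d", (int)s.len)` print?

13

[0]=0xd6 [1]=0x24 (big-endian) → word 0xd624
len:4 @ bit 12 → (0xd624>>12)&0xf = 0xd  ←
flags:1 @ bit 11 → (0xd624>>11)&0x1 = 0x0
kind:6 @ bit 5 → (0xd624>>5)&0x3f = 0x31
state:5 @ bit 0 → (0xd624>>0)&0x1f = 0x4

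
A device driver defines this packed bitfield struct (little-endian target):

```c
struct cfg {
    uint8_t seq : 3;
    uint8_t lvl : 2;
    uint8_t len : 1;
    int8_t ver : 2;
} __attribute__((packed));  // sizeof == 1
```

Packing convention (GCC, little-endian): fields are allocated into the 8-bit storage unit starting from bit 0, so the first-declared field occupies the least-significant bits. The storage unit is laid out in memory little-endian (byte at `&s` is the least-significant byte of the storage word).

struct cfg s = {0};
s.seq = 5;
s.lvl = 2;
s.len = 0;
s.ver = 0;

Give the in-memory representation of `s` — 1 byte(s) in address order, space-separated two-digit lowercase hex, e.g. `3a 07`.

15

[0+:3] seq=5 & 0x7 = 0x5; word=0x05
[3+:2] lvl=2 & 0x3 = 0x2; word=0x15
[5+:1] len=0 & 0x1 = 0x0; word=0x15
[6+:2] ver=0 & 0x3 = 0x0; word=0x15
word = 0x15 → little-endian bytes:
  [0]=0x15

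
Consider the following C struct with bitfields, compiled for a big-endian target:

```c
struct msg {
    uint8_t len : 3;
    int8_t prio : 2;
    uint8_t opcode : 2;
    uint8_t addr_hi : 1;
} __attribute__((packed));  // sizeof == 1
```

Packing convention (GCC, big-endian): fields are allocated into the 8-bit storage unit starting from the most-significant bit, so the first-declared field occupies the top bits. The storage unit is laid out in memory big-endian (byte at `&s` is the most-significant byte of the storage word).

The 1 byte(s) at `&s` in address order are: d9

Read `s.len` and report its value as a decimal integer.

6

[0]=0xd9 (big-endian) → word 0xd9
len [5+:3] = (word>>5) & 0x7 = 6  ←
prio [3+:2] = (word>>3) & 0x3 = 3
opcode [1+:2] = (word>>1) & 0x3 = 0
addr_hi [0+:1] = (word>>0) & 0x1 = 1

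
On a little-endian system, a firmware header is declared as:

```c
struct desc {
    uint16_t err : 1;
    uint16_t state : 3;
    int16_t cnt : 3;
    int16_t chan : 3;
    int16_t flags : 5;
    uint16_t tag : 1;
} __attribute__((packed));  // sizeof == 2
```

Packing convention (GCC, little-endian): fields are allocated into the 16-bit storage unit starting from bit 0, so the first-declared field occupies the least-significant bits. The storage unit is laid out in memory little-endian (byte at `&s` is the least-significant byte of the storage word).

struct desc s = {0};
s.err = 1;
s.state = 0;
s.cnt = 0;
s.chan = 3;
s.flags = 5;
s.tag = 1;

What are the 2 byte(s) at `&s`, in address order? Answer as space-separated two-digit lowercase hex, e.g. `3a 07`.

err:1 = 1 → 0x1 << 0 → word 0x0001
state:3 = 0 → 0x0 << 1 → word 0x0001
cnt:3 = 0 → 0x0 << 4 → word 0x0001
chan:3 = 3 → 0x3 << 7 → word 0x0181
flags:5 = 5 → 0x5 << 10 → word 0x1581
tag:1 = 1 → 0x1 << 15 → word 0x9581
word = 0x9581 → little-endian bytes:
  [0]=0x81  [1]=0x95

81 95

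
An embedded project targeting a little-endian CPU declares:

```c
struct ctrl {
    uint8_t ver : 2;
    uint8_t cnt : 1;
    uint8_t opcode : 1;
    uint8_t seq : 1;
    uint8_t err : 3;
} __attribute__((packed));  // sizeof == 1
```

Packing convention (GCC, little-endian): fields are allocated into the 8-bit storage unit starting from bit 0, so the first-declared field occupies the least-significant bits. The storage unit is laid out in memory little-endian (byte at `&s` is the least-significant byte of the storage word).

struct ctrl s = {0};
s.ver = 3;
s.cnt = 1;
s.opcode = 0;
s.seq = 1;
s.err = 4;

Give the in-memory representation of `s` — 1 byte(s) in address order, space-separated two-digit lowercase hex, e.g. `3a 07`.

97

ver (2b) val=3 bits=0x3 at bit 0: 0x03
cnt (1b) val=1 bits=0x1 at bit 2: 0x07
opcode (1b) val=0 bits=0x0 at bit 3: 0x07
seq (1b) val=1 bits=0x1 at bit 4: 0x17
err (3b) val=4 bits=0x4 at bit 5: 0x97
word = 0x97 → little-endian bytes:
  [0]=0x97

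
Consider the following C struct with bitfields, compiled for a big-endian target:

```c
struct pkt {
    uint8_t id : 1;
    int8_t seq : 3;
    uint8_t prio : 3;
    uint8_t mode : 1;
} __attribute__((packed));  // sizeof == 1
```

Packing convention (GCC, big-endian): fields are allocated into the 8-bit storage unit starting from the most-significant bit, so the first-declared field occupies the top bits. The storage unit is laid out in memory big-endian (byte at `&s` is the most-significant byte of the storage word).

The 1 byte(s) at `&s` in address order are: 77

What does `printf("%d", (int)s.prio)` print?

3

[0]=0x77 (big-endian) → word 0x77
id:1 @ bit 7 → (0x77>>7)&0x1 = 0x0
seq:3 @ bit 4 → (0x77>>4)&0x7 = 0x7
prio:3 @ bit 1 → (0x77>>1)&0x7 = 0x3  ←
mode:1 @ bit 0 → (0x77>>0)&0x1 = 0x1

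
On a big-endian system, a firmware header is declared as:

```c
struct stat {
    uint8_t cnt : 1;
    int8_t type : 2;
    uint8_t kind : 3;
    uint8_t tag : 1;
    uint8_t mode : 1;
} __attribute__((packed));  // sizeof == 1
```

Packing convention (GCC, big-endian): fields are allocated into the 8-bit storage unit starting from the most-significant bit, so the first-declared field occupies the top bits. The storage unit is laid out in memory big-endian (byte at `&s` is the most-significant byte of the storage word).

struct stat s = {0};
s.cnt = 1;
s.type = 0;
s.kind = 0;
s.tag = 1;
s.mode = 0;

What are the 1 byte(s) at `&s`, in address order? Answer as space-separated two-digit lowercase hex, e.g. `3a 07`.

82

cnt (1b) val=1 bits=0x1 at bit 7: 0x80
type (2b) val=0 bits=0x0 at bit 5: 0x80
kind (3b) val=0 bits=0x0 at bit 2: 0x80
tag (1b) val=1 bits=0x1 at bit 1: 0x82
mode (1b) val=0 bits=0x0 at bit 0: 0x82
word = 0x82 → big-endian bytes:
  [0]=0x82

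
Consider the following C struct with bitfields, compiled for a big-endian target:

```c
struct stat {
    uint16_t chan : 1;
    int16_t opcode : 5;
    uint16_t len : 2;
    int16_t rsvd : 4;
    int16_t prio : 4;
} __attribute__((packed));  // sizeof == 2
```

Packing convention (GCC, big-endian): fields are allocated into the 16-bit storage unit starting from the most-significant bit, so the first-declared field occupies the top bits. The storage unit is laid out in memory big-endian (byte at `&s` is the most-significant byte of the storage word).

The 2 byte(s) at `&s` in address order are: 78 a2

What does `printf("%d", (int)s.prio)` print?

2

[0]=0x78 [1]=0xa2 (big-endian) → word 0x78a2
chan [15+:1] = (word>>15) & 0x1 = 0
opcode [10+:5] = (word>>10) & 0x1f = 30
len [8+:2] = (word>>8) & 0x3 = 0
rsvd [4+:4] = (word>>4) & 0xf = 10
prio [0+:4] = (word>>0) & 0xf = 2  ←
prio signed 4b, MSB=0: value = 2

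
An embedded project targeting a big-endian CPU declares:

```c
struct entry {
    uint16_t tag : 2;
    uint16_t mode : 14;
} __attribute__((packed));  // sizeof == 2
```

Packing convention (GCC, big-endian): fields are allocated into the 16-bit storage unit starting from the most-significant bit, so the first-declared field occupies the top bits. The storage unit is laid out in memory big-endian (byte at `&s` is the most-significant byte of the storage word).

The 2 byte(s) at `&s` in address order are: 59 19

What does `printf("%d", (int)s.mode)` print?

[0]=0x59 [1]=0x19 (big-endian) → word 0x5919
tag [14+:2] = (word>>14) & 0x3 = 1
mode [0+:14] = (word>>0) & 0x3fff = 6425  ←

6425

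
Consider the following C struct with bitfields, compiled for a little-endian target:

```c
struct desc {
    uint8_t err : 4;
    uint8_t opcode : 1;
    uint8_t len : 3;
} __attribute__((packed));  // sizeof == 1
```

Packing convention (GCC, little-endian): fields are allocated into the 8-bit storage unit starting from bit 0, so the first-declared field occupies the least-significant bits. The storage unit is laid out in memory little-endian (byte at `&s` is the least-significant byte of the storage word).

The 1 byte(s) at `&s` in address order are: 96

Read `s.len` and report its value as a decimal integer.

4

[0]=0x96 (little-endian) → word 0x96
err [0+:4] = (word>>0) & 0xf = 6
opcode [4+:1] = (word>>4) & 0x1 = 1
len [5+:3] = (word>>5) & 0x7 = 4  ←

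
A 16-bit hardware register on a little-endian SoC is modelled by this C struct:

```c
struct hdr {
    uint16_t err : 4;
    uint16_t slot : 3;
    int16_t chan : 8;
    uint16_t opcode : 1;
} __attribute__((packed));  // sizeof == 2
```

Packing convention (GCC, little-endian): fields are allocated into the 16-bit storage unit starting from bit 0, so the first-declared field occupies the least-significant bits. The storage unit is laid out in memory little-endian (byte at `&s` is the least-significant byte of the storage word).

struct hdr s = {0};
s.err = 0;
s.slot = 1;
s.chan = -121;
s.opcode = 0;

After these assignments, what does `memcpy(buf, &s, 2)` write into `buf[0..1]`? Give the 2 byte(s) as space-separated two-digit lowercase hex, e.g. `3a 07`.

err:4 = 0 → 0x0 << 0 → word 0x0000
slot:3 = 1 → 0x1 << 4 → word 0x0010
chan:8 = -121 → 0x87 << 7 → word 0x4390
opcode:1 = 0 → 0x0 << 15 → word 0x4390
word = 0x4390 → little-endian bytes:
  [0]=0x90  [1]=0x43

90 43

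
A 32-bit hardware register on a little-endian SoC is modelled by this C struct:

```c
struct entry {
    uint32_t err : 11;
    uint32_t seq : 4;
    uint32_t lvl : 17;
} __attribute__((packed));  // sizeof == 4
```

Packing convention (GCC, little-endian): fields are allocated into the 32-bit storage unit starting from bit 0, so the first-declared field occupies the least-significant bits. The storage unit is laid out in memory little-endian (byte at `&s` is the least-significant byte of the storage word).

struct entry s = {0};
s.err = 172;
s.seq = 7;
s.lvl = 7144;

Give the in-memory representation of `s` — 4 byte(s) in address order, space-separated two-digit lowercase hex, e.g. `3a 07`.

ac 38 f4 0d

err (11b) val=172 bits=0xac at bit 0: 0x000000ac
seq (4b) val=7 bits=0x7 at bit 11: 0x000038ac
lvl (17b) val=7144 bits=0x1be8 at bit 15: 0x0df438ac
word = 0x0df438ac → little-endian bytes:
  [0]=0xac  [1]=0x38  [2]=0xf4  [3]=0x0d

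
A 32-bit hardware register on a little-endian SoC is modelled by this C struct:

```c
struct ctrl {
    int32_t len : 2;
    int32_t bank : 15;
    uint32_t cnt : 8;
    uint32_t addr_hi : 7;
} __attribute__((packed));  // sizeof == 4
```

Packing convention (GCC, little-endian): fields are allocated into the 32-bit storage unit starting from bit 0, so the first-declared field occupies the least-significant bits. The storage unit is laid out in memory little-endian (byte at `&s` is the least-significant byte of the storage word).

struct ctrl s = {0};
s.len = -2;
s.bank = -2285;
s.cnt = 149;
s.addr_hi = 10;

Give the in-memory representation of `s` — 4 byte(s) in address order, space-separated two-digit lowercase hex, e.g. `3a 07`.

len (2b) val=-2 bits=0x2 at bit 0: 0x00000002
bank (15b) val=-2285 bits=0x7713 at bit 2: 0x0001dc4e
cnt (8b) val=149 bits=0x95 at bit 17: 0x012bdc4e
addr_hi (7b) val=10 bits=0xa at bit 25: 0x152bdc4e
word = 0x152bdc4e → little-endian bytes:
  [0]=0x4e  [1]=0xdc  [2]=0x2b  [3]=0x15

4e dc 2b 15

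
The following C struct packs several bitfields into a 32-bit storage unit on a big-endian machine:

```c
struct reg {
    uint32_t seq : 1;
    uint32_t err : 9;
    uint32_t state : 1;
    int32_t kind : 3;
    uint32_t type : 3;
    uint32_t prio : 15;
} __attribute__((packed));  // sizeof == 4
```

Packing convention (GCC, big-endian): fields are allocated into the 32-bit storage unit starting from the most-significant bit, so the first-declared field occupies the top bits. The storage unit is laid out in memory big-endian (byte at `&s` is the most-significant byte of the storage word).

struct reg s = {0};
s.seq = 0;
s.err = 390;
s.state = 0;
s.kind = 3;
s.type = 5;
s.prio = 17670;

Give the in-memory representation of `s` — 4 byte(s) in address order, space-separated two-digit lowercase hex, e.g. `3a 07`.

[31+:1] seq=0 & 0x1 = 0x0; word=0x00000000
[22+:9] err=390 & 0x1ff = 0x186; word=0x61800000
[21+:1] state=0 & 0x1 = 0x0; word=0x61800000
[18+:3] kind=3 & 0x7 = 0x3; word=0x618c0000
[15+:3] type=5 & 0x7 = 0x5; word=0x618e8000
[0+:15] prio=17670 & 0x7fff = 0x4506; word=0x618ec506
word = 0x618ec506 → big-endian bytes:
  [0]=0x61  [1]=0x8e  [2]=0xc5  [3]=0x06

61 8e c5 06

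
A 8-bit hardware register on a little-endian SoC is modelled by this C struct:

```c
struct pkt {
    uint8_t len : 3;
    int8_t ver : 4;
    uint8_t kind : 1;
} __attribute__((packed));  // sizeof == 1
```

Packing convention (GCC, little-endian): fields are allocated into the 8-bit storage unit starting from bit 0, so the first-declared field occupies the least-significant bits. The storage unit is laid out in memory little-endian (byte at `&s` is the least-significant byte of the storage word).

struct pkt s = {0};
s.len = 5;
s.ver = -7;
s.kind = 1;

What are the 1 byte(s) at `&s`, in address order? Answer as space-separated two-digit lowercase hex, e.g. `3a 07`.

cd

len:3 = 5 → 0x5 << 0 → word 0x05
ver:4 = -7 → 0x9 << 3 → word 0x4d
kind:1 = 1 → 0x1 << 7 → word 0xcd
word = 0xcd → little-endian bytes:
  [0]=0xcd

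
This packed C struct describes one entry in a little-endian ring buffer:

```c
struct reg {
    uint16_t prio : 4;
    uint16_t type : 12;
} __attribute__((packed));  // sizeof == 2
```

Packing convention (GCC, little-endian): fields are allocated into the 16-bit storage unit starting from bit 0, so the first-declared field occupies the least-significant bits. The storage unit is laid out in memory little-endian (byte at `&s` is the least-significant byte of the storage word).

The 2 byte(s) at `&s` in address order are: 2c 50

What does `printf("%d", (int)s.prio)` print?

[0]=0x2c [1]=0x50 (little-endian) → word 0x502c
prio:4 @ bit 0 → (0x502c>>0)&0xf = 0xc  ←
type:12 @ bit 4 → (0x502c>>4)&0xfff = 0x502

12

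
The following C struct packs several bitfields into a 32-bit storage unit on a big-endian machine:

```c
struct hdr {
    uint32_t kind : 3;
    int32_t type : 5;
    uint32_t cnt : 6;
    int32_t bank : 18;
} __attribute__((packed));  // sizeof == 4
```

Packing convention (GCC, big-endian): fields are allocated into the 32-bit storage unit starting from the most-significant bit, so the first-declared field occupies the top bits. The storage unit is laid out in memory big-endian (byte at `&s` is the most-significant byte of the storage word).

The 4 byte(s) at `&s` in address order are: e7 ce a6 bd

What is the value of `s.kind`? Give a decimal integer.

[0]=0xe7 [1]=0xce [2]=0xa6 [3]=0xbd (big-endian) → word 0xe7cea6bd
kind [29+:3] = (word>>29) & 0x7 = 7  ←
type [24+:5] = (word>>24) & 0x1f = 7
cnt [18+:6] = (word>>18) & 0x3f = 51
bank [0+:18] = (word>>0) & 0x3ffff = 173757

7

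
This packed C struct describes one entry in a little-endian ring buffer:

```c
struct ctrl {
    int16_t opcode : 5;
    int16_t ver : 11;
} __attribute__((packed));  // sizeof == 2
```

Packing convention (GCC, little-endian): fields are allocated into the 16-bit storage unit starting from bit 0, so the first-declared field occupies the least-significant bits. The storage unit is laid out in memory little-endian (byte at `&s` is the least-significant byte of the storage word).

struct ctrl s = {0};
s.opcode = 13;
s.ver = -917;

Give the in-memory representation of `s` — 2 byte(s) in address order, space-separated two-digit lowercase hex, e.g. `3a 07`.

opcode (5b) val=13 bits=0xd at bit 0: 0x000d
ver (11b) val=-917 bits=0x46b at bit 5: 0x8d6d
word = 0x8d6d → little-endian bytes:
  [0]=0x6d  [1]=0x8d

6d 8d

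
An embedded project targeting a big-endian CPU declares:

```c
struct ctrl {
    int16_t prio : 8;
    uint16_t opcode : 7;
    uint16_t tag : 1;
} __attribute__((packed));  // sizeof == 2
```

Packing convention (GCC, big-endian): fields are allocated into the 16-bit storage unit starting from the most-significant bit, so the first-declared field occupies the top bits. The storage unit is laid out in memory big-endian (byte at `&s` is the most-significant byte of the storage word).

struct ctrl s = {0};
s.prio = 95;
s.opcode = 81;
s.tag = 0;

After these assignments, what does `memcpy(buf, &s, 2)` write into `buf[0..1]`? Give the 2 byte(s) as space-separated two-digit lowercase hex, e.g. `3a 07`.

5f a2

prio (8b) val=95 bits=0x5f at bit 8: 0x5f00
opcode (7b) val=81 bits=0x51 at bit 1: 0x5fa2
tag (1b) val=0 bits=0x0 at bit 0: 0x5fa2
word = 0x5fa2 → big-endian bytes:
  [0]=0x5f  [1]=0xa2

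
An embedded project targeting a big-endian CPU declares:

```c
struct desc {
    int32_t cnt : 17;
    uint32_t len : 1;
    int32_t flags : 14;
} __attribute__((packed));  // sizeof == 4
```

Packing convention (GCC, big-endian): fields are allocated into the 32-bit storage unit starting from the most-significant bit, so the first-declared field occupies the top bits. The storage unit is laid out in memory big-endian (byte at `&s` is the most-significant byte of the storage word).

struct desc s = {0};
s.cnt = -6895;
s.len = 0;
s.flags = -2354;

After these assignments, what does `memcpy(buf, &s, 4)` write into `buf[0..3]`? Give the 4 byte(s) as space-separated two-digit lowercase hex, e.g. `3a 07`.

f2 88 b6 ce

[15+:17] cnt=-6895 & 0x1ffff = 0x1e511; word=0xf2888000
[14+:1] len=0 & 0x1 = 0x0; word=0xf2888000
[0+:14] flags=-2354 & 0x3fff = 0x36ce; word=0xf288b6ce
word = 0xf288b6ce → big-endian bytes:
  [0]=0xf2  [1]=0x88  [2]=0xb6  [3]=0xce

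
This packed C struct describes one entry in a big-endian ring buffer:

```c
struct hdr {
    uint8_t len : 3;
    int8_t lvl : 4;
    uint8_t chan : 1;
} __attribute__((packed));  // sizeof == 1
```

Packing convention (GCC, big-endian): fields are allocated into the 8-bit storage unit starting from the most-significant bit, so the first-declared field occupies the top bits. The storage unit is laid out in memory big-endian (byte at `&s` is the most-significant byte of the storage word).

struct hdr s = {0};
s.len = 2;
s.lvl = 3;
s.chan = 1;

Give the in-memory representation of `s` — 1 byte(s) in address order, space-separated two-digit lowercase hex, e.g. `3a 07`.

47

len (3b) val=2 bits=0x2 at bit 5: 0x40
lvl (4b) val=3 bits=0x3 at bit 1: 0x46
chan (1b) val=1 bits=0x1 at bit 0: 0x47
word = 0x47 → big-endian bytes:
  [0]=0x47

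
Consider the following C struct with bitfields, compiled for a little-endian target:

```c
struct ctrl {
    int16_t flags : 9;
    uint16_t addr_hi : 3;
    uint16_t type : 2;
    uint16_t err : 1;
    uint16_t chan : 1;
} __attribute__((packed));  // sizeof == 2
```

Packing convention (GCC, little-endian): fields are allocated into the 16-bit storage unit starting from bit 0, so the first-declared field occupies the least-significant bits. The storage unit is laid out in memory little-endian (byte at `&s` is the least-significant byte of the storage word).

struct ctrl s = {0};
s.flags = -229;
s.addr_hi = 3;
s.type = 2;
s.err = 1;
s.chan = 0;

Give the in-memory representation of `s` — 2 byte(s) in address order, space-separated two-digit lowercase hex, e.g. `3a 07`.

1b 67

flags (9b) val=-229 bits=0x11b at bit 0: 0x011b
addr_hi (3b) val=3 bits=0x3 at bit 9: 0x071b
type (2b) val=2 bits=0x2 at bit 12: 0x271b
err (1b) val=1 bits=0x1 at bit 14: 0x671b
chan (1b) val=0 bits=0x0 at bit 15: 0x671b
word = 0x671b → little-endian bytes:
  [0]=0x1b  [1]=0x67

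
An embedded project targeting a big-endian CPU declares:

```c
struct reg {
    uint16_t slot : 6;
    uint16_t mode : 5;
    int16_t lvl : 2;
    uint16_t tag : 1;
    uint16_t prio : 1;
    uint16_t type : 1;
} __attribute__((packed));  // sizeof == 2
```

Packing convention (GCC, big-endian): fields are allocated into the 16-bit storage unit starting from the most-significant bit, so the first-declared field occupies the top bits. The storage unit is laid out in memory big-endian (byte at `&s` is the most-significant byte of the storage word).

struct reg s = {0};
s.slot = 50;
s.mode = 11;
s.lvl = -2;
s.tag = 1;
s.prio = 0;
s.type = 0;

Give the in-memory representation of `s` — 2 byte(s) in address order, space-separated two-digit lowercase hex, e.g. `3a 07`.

c9 74

slot:6 = 50 → 0x32 << 10 → word 0xc800
mode:5 = 11 → 0xb << 5 → word 0xc960
lvl:2 = -2 → 0x2 << 3 → word 0xc970
tag:1 = 1 → 0x1 << 2 → word 0xc974
prio:1 = 0 → 0x0 << 1 → word 0xc974
type:1 = 0 → 0x0 << 0 → word 0xc974
word = 0xc974 → big-endian bytes:
  [0]=0xc9  [1]=0x74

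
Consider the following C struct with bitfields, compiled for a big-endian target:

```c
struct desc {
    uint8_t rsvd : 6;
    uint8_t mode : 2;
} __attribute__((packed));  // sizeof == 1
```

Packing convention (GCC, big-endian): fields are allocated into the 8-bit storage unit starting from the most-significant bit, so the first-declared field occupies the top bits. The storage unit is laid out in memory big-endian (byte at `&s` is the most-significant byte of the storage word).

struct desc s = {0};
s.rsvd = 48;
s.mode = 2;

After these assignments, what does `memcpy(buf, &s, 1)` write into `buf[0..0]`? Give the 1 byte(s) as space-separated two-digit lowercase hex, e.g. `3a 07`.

rsvd:6 = 48 → 0x30 << 2 → word 0xc0
mode:2 = 2 → 0x2 << 0 → word 0xc2
word = 0xc2 → big-endian bytes:
  [0]=0xc2

c2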